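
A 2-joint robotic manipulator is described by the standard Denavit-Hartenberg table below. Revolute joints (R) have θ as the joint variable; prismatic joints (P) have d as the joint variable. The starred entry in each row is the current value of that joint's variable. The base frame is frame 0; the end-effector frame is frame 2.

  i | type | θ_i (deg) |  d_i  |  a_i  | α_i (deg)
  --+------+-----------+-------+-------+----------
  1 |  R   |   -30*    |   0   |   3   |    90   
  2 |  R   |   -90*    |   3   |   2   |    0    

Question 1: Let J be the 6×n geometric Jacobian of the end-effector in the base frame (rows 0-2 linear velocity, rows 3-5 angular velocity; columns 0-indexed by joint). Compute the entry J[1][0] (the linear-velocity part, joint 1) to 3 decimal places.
axis z_0 = ẑ; lever o_n−o_0 = (1.0981,-4.0981,-2.0000)
cross product → J_v[:, 0] = (4.0981,1.0981,-0.0000)
J_ω[:, 0] = z_0
entry J[1][0] = 1.0981

1.098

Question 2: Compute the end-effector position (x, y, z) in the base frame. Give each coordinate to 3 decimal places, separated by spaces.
after link 1: o_1 = (2.5981, -1.5000, 0.0000)
after link 2: o_2 = (1.0981, -4.0981, -2.0000)

1.098 -4.098 -2.000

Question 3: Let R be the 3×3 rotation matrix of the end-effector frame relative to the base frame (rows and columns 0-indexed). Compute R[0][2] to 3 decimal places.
-0.500

End-effector z-axis (col 2 of R) = (-0.5000,-0.8660,0.0000)
R[0][2] = -0.5000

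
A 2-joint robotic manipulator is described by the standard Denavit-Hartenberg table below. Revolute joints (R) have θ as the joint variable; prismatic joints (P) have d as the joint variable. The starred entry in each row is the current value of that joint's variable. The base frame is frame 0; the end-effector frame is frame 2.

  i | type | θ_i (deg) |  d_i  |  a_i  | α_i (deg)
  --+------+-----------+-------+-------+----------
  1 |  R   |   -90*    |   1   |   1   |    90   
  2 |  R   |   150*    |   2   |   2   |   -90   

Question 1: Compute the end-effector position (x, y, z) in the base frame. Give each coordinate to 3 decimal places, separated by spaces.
after link 1: o_1 = (0.0000, -1.0000, 1.0000)
after link 2: o_2 = (-2.0000, 0.7321, 2.0000)

-2.000 0.732 2.000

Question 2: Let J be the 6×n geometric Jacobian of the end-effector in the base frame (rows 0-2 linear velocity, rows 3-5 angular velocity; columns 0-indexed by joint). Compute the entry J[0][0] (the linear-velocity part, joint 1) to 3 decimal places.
-0.732

axis z_0 = ẑ; lever o_n−o_0 = (-2.0000,0.7321,2.0000)
cross product → J_v[:, 0] = (-0.7321,-2.0000,0.0000)
J_ω[:, 0] = z_0
entry J[0][0] = -0.7321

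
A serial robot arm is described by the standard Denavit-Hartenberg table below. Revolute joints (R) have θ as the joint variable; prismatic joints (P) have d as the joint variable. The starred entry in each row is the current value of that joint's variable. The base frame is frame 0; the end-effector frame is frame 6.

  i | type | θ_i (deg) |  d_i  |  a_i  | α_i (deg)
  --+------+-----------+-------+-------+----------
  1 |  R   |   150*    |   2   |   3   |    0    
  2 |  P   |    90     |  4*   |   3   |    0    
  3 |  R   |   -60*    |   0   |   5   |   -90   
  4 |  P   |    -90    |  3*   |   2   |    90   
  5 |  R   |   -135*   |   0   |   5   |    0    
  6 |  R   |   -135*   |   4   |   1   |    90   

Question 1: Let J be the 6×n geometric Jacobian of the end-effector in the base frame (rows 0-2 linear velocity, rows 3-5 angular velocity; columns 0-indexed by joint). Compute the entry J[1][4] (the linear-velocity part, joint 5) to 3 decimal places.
axis z_4 = (1.0000,0.0000,0.0000); lever o_n−o_4 = (4.0000,2.5355,-3.5355)
cross product → J_v[:, 4] = (-0.0000,3.5355,2.5355)
J_ω[:, 4] = z_4
entry J[1][4] = 3.5355

3.536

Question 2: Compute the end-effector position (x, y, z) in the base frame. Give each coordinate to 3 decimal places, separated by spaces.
after link 1: o_1 = (-2.5981, 1.5000, 2.0000)
after link 2: o_2 = (-4.0981, -1.0981, 6.0000)
after link 3: o_3 = (-9.0981, -1.0981, 6.0000)
after link 4: o_4 = (-9.0981, -4.0981, 8.0000)
after link 5: o_5 = (-9.0981, -0.5625, 4.4645)
after link 6: o_6 = (-5.0981, -1.5625, 4.4645)

-5.098 -1.563 4.464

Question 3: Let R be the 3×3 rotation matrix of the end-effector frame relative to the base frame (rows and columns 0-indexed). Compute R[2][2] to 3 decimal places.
1.000

End-effector z-axis (col 2 of R) = (0.0000,-0.0000,1.0000)
R[2][2] = 1.0000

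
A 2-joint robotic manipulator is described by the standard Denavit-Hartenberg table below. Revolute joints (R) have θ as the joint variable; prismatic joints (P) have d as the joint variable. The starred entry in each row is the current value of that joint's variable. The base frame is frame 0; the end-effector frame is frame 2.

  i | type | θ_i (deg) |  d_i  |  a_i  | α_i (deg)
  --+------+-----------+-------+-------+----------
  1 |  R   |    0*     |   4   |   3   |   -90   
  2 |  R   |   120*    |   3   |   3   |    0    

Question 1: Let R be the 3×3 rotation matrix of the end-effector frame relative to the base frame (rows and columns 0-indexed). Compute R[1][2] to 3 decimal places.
1.000

End-effector z-axis (col 2 of R) = (0.0000,1.0000,0.0000)
R[1][2] = 1.0000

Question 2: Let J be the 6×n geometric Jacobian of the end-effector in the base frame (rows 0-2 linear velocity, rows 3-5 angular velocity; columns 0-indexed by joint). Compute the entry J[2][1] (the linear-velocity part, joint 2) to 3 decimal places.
axis z_1 = (0.0000,1.0000,0.0000); lever o_n−o_1 = (-1.5000,3.0000,-2.5981)
cross product → J_v[:, 1] = (-2.5981,-0.0000,1.5000)
J_ω[:, 1] = z_1
entry J[2][1] = 1.5000

1.500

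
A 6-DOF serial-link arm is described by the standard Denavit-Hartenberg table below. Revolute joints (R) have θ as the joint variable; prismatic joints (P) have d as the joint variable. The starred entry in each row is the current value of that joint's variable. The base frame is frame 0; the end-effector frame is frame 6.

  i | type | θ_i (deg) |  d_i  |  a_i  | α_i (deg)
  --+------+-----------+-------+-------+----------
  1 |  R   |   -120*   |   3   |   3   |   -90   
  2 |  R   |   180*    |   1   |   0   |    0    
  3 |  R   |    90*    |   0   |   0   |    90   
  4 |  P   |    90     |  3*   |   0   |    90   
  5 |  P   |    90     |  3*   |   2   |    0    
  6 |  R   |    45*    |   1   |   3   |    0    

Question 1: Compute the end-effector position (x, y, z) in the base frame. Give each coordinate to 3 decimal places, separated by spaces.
1.090 4.130 7.000

after link 1: o_1 = (-1.5000, -2.5981, 3.0000)
after link 2: o_2 = (-0.6340, -3.0981, 3.0000)
after link 3: o_3 = (-0.6340, -3.0981, 3.0000)
after link 4: o_4 = (0.8660, -0.5000, 3.0000)
after link 5: o_5 = (1.8660, 1.2321, 6.0000)
after link 6: o_6 = (1.0896, 4.1298, 7.0000)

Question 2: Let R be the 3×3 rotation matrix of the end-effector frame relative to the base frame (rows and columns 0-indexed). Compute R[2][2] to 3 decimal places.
1.000

End-effector z-axis (col 2 of R) = (0.0000,0.0000,1.0000)
R[2][2] = 1.0000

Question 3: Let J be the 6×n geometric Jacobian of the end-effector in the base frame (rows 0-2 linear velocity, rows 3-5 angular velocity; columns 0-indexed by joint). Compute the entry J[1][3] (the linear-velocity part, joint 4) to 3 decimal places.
prismatic axis z_3 = (0.5000,0.8660,-0.0000)
J_v[:, 3] = z_3; J_ω[:, 3] = (0,0,0)
entry J[1][3] = 0.8660

0.866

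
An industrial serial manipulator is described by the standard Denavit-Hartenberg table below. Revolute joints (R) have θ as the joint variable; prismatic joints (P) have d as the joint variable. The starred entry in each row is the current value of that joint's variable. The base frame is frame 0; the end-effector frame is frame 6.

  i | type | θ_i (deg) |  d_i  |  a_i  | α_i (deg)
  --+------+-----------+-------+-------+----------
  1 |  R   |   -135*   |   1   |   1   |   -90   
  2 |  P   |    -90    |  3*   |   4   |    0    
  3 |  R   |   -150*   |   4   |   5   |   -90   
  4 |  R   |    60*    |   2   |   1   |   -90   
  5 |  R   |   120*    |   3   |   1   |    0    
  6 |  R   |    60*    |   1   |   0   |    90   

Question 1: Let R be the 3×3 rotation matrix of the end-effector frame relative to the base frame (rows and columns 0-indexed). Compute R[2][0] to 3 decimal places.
End-effector x-axis (col 0 of R) = (0.4356,-0.7891,0.4330)
R[2][0] = 0.4330

0.433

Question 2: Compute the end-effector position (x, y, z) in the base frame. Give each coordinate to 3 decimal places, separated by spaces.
3.848 -2.611 4.020

after link 1: o_1 = (-0.7071, -0.7071, 1.0000)
after link 2: o_2 = (1.4142, -2.8284, 5.0000)
after link 3: o_3 = (6.0104, -3.8891, 0.6699)
after link 4: o_4 = (6.7996, -1.8752, 1.2369)
after link 5: o_5 = (4.5078, -2.6580, 3.2704)
after link 6: o_6 = (3.8481, -2.6106, 4.0204)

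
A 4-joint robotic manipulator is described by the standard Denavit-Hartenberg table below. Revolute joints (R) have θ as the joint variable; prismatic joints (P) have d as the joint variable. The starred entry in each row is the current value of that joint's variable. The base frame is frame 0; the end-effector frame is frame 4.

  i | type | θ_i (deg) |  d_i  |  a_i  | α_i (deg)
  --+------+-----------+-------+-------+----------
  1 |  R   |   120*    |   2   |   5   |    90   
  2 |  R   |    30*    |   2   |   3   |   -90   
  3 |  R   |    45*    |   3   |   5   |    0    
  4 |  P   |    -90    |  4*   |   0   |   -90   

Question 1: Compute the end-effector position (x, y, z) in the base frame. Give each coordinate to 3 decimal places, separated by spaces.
after link 1: o_1 = (-2.5000, 4.3301, 2.0000)
after link 2: o_2 = (-2.0670, 7.5801, 3.5000)
after link 3: o_3 = (-5.9098, 7.1650, 7.8658)
after link 4: o_4 = (-4.9098, 5.4329, 11.3299)

-4.910 5.433 11.330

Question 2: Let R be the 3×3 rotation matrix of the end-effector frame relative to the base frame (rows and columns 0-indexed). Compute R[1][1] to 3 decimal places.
0.433

End-effector y-axis (col 1 of R) = (-0.2500,0.4330,-0.8660)
R[1][1] = 0.4330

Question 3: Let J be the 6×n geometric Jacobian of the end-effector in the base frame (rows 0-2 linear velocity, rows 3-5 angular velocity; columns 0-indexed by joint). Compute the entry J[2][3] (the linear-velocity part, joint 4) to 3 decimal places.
prismatic axis z_3 = (0.2500,-0.4330,0.8660)
J_v[:, 3] = z_3; J_ω[:, 3] = (0,0,0)
entry J[2][3] = 0.8660

0.866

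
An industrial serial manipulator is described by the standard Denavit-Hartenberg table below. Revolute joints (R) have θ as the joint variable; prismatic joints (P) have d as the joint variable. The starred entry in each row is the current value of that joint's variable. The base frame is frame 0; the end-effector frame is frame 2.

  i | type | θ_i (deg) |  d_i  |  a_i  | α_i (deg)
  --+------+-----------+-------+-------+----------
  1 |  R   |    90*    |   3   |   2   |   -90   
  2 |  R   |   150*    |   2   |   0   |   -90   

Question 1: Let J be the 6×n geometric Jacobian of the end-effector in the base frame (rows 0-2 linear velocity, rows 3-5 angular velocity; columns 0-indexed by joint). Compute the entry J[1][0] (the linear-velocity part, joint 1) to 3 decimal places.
-2.000

axis z_0 = ẑ; lever o_n−o_0 = (-2.0000,2.0000,3.0000)
cross product → J_v[:, 0] = (-2.0000,-2.0000,0.0000)
J_ω[:, 0] = z_0
entry J[1][0] = -2.0000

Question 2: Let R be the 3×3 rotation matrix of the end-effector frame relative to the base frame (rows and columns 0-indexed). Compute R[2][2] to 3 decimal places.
End-effector z-axis (col 2 of R) = (-0.0000,-0.5000,0.8660)
R[2][2] = 0.8660

0.866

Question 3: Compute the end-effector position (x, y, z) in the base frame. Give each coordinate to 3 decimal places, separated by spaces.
after link 1: o_1 = (0.0000, 2.0000, 3.0000)
after link 2: o_2 = (-2.0000, 2.0000, 3.0000)

-2.000 2.000 3.000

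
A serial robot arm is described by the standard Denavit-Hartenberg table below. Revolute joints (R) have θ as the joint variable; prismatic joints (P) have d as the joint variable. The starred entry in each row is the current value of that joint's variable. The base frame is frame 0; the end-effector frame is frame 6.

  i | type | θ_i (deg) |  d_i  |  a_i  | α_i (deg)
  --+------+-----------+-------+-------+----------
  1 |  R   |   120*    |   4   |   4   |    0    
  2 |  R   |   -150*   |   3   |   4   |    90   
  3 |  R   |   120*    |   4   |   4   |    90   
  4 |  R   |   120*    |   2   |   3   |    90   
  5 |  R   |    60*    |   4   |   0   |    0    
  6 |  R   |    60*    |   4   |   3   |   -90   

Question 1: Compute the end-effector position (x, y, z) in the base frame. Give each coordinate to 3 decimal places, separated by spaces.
after link 1: o_1 = (-2.0000, 3.4641, 4.0000)
after link 2: o_2 = (1.4641, 1.4641, 7.0000)
after link 3: o_3 = (-2.2679, -1.0000, 10.4641)
after link 4: o_4 = (-1.4175, -4.4910, 10.1651)
after link 5: o_5 = (-3.9175, -5.3571, 13.1651)
after link 6: o_6 = (-4.1442, -6.0356, 18.1136)

-4.144 -6.036 18.114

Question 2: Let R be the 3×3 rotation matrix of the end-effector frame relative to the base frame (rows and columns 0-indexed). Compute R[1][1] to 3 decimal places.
End-effector y-axis (col 1 of R) = (0.6250,0.2165,-0.7500)
R[1][1] = 0.2165

0.217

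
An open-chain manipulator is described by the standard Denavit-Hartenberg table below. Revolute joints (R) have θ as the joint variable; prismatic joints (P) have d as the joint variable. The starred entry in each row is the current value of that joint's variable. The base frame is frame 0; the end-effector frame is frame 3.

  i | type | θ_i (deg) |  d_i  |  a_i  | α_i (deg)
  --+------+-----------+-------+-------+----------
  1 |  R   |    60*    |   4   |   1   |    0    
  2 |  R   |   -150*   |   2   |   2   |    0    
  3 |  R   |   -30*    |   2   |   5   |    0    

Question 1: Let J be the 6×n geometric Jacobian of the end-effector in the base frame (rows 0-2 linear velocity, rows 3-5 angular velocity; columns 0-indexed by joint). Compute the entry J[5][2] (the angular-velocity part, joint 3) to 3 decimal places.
axis z_2 = (0.0000,0.0000,1.0000); lever o_n−o_2 = (-2.5000,-4.3301,2.0000)
cross product → J_v[:, 2] = (4.3301,-2.5000,0.0000)
J_ω[:, 2] = z_2
entry J[5][2] = 1.0000

1.000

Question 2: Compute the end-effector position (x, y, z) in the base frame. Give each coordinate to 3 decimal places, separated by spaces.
-2.000 -5.464 8.000

after link 1: o_1 = (0.5000, 0.8660, 4.0000)
after link 2: o_2 = (0.5000, -1.1340, 6.0000)
after link 3: o_3 = (-2.0000, -5.4641, 8.0000)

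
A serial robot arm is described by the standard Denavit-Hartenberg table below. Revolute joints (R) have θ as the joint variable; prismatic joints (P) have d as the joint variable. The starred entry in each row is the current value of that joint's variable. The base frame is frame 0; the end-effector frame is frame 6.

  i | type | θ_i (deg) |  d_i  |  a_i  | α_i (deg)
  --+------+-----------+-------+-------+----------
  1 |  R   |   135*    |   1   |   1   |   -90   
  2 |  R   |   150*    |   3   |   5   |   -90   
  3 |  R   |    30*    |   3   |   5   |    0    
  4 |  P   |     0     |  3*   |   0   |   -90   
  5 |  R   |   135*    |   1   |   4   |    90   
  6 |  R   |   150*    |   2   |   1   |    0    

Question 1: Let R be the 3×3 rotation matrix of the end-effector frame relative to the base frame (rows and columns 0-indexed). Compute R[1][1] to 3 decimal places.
End-effector y-axis (col 1 of R) = (0.1723,-0.9830,-0.0634)
R[1][1] = -0.9830

-0.983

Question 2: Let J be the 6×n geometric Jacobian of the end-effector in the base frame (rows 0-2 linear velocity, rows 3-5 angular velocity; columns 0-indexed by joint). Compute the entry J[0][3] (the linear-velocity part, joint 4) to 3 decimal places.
prismatic axis z_3 = (0.3536,-0.3536,0.8660)
J_v[:, 3] = z_3; J_ω[:, 3] = (0,0,0)
entry J[0][3] = 0.3536

0.354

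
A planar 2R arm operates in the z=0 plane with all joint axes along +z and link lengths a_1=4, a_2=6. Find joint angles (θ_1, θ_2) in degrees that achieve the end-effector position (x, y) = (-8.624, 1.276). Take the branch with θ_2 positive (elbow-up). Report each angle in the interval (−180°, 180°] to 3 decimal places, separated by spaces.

cos θ_2 = (76.0016−4²−6²)/(2·4·6) = 0.5000; θ_2 = 59.9979° (elbow-up)
β = atan2(1.2760,-8.6240) = 171.5836°; ψ = atan2(5.1960,7.0002) = 36.5854°
θ_1 = β − ψ = 134.9982°

134.998 59.998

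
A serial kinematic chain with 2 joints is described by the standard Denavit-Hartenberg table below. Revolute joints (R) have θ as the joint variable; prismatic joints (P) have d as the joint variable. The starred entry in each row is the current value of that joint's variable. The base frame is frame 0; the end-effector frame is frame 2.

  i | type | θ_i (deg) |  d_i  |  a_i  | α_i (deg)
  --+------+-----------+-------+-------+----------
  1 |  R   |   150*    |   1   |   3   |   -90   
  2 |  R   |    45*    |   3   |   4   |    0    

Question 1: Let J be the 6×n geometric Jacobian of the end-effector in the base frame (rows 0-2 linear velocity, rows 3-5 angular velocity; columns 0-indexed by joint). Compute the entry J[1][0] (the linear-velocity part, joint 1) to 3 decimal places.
-6.548

axis z_0 = ẑ; lever o_n−o_0 = (-6.5476,0.3161,-1.8284)
cross product → J_v[:, 0] = (-0.3161,-6.5476,0.0000)
J_ω[:, 0] = z_0
entry J[1][0] = -6.5476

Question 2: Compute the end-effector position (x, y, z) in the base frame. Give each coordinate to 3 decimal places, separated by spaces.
-6.548 0.316 -1.828

after link 1: o_1 = (-2.5981, 1.5000, 1.0000)
after link 2: o_2 = (-6.5476, 0.3161, -1.8284)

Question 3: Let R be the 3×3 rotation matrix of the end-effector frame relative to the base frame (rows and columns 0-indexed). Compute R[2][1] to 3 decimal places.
-0.707

End-effector y-axis (col 1 of R) = (0.6124,-0.3536,-0.7071)
R[2][1] = -0.7071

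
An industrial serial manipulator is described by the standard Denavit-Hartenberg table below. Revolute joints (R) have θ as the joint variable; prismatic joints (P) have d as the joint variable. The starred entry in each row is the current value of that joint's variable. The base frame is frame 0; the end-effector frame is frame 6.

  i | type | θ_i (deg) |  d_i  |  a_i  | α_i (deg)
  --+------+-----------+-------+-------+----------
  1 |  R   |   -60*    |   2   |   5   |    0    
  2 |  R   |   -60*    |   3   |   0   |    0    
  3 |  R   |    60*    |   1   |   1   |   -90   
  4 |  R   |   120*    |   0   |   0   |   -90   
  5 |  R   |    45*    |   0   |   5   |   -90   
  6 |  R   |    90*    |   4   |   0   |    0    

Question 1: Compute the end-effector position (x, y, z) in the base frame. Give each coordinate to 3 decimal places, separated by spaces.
-2.688 -8.072 5.388

after link 1: o_1 = (2.5000, -4.3301, 2.0000)
after link 2: o_2 = (2.5000, -4.3301, 5.0000)
after link 3: o_3 = (3.0000, -5.1962, 6.0000)
after link 4: o_4 = (3.0000, -5.1962, 6.0000)
after link 5: o_5 = (-0.9457, -5.4330, 2.9381)
after link 6: o_6 = (-2.6881, -8.0719, 5.3876)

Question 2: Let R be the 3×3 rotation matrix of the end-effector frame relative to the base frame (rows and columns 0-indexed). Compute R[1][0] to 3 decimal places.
-0.750

End-effector x-axis (col 0 of R) = (0.4330,-0.7500,-0.5000)
R[1][0] = -0.7500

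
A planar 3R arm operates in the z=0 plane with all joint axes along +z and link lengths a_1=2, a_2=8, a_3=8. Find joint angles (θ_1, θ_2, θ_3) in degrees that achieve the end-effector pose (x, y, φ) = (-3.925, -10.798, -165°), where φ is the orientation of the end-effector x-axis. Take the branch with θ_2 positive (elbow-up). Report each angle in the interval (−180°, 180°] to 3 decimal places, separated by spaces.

-102.917 45.002 -107.085

wrist centre = target − a_3·(cos φ, sin φ) = (3.8024, -8.7274)
cos θ_2 = (90.6266−2²−8²)/(2·2·8) = 0.7071; θ_2 = 45.0020° (elbow-up)
β = atan2(-8.7274,3.8024) = -66.4580°; ψ = atan2(5.6570,7.6567) = 36.4585°
θ_1 = β − ψ = -102.9165°
θ_3 = φ − θ_1 − θ_2 = -107.0855° (wrapped to (-180°,180°])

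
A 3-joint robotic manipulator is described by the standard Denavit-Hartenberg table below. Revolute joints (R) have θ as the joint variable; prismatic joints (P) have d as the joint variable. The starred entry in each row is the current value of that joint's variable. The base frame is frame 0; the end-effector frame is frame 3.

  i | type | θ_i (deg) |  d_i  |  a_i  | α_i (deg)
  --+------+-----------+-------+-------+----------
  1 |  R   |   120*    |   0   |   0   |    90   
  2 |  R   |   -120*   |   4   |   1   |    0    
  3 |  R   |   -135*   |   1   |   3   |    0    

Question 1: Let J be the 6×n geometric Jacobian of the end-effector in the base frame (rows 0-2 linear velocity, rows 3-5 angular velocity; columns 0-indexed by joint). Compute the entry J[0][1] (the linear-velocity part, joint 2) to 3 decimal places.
1.016

axis z_1 = (0.8660,0.5000,0.0000); lever o_n−o_1 = (4.9684,1.3946,2.0318)
cross product → J_v[:, 1] = (1.0159,-1.7595,-1.2765)
J_ω[:, 1] = z_1
entry J[0][1] = 1.0159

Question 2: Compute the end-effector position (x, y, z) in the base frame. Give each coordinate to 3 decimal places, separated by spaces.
after link 1: o_1 = (0.0000, 0.0000, 0.0000)
after link 2: o_2 = (3.7141, 1.5670, -0.8660)
after link 3: o_3 = (4.9684, 1.3946, 2.0318)

4.968 1.395 2.032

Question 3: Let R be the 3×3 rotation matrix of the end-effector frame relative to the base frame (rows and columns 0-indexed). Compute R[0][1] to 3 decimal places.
0.483

End-effector y-axis (col 1 of R) = (0.4830,-0.8365,-0.2588)
R[0][1] = 0.4830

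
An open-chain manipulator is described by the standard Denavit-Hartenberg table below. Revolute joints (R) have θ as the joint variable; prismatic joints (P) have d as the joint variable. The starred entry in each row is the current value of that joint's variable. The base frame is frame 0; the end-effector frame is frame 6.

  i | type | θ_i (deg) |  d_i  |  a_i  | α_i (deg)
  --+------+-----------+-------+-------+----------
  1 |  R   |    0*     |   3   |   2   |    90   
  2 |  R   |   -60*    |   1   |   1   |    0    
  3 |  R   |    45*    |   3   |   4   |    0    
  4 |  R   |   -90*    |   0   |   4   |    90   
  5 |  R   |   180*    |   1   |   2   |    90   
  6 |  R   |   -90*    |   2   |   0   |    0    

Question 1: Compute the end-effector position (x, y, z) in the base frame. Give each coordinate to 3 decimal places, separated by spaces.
4.880 -6.000 -0.574

after link 1: o_1 = (2.0000, 0.0000, 3.0000)
after link 2: o_2 = (2.5000, -1.0000, 2.1340)
after link 3: o_3 = (6.3637, -4.0000, 1.0987)
after link 4: o_4 = (5.3284, -4.0000, -2.7650)
after link 5: o_5 = (4.8801, -4.0000, -0.5743)
after link 6: o_6 = (4.8801, -6.0000, -0.5743)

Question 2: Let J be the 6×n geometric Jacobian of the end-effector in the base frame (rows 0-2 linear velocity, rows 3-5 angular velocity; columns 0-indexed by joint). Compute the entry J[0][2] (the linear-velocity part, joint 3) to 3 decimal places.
2.708

axis z_2 = (0.0000,-1.0000,0.0000); lever o_n−o_2 = (2.3801,-5.0000,-2.7083)
cross product → J_v[:, 2] = (2.7083,0.0000,2.3801)
J_ω[:, 2] = z_2
entry J[0][2] = 2.7083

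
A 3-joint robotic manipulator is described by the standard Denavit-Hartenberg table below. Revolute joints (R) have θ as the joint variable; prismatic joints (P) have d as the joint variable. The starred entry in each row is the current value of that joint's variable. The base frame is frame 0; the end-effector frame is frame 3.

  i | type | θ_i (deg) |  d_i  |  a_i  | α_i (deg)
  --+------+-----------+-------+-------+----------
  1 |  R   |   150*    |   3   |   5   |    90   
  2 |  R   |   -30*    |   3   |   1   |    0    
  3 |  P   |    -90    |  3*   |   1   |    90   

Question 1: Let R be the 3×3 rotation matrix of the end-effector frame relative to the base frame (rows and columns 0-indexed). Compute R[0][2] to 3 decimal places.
0.750

End-effector z-axis (col 2 of R) = (0.7500,-0.4330,0.5000)
R[0][2] = 0.7500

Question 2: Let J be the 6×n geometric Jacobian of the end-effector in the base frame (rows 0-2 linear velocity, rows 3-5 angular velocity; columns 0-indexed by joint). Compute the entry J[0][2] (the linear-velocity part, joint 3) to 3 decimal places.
prismatic axis z_2 = (0.5000,0.8660,0.0000)
J_v[:, 2] = z_2; J_ω[:, 2] = (0,0,0)
entry J[0][2] = 0.5000

0.500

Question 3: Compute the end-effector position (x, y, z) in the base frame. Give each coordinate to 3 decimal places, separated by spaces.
-1.647 7.879 1.634

after link 1: o_1 = (-4.3301, 2.5000, 3.0000)
after link 2: o_2 = (-3.5801, 5.5311, 2.5000)
after link 3: o_3 = (-1.6471, 7.8792, 1.6340)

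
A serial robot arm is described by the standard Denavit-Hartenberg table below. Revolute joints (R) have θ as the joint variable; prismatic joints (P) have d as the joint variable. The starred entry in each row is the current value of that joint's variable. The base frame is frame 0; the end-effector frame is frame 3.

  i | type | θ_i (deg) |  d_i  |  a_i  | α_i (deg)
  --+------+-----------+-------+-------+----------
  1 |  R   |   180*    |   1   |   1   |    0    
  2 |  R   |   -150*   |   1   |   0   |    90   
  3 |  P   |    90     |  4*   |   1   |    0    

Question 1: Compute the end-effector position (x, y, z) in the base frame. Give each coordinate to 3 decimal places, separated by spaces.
1.000 -3.464 3.000

after link 1: o_1 = (-1.0000, 0.0000, 1.0000)
after link 2: o_2 = (-1.0000, 0.0000, 2.0000)
after link 3: o_3 = (1.0000, -3.4641, 3.0000)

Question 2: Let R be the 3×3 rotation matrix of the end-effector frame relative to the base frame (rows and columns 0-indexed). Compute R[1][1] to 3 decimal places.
End-effector y-axis (col 1 of R) = (-0.8660,-0.5000,0.0000)
R[1][1] = -0.5000

-0.500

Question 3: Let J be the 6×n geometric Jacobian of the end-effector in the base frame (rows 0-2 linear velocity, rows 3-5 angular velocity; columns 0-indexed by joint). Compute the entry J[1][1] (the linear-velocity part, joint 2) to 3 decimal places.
axis z_1 = (0.0000,0.0000,1.0000); lever o_n−o_1 = (2.0000,-3.4641,2.0000)
cross product → J_v[:, 1] = (3.4641,2.0000,-0.0000)
J_ω[:, 1] = z_1
entry J[1][1] = 2.0000

2.000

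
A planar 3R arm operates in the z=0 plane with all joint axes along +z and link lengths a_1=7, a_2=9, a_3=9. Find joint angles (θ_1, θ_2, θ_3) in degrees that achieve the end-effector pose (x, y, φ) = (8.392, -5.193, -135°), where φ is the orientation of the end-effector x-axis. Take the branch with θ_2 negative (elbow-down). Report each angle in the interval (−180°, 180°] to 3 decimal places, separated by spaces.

29.996 -44.991 -120.005

wrist centre = target − a_3·(cos φ, sin φ) = (14.7560, 1.1710)
cos θ_2 = (219.1095−7²−9²)/(2·7·9) = 0.7072; θ_2 = -44.9909° (elbow-down)
β = atan2(1.1710,14.7560) = 4.5372°; ψ = atan2(-6.3630,13.3650) = -25.4588°
θ_1 = β − ψ = 29.9960°
θ_3 = φ − θ_1 − θ_2 = -120.0050° (wrapped to (-180°,180°])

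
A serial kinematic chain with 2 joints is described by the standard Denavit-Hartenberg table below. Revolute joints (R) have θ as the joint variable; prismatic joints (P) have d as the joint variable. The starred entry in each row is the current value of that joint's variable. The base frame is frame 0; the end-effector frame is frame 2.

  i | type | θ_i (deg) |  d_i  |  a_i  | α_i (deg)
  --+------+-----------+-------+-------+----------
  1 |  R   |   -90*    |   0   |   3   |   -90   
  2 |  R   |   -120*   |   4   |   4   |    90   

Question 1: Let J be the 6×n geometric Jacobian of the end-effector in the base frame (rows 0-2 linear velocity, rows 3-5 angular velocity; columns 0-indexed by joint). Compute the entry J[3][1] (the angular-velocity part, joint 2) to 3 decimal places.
1.000

axis z_1 = (1.0000,0.0000,0.0000); lever o_n−o_1 = (4.0000,2.0000,3.4641)
cross product → J_v[:, 1] = (0.0000,-3.4641,2.0000)
J_ω[:, 1] = z_1
entry J[3][1] = 1.0000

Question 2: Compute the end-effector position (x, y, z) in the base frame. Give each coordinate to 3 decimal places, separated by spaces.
after link 1: o_1 = (0.0000, -3.0000, 0.0000)
after link 2: o_2 = (4.0000, -1.0000, 3.4641)

4.000 -1.000 3.464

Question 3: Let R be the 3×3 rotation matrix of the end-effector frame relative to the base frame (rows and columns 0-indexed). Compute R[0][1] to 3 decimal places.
1.000

End-effector y-axis (col 1 of R) = (1.0000,0.0000,0.0000)
R[0][1] = 1.0000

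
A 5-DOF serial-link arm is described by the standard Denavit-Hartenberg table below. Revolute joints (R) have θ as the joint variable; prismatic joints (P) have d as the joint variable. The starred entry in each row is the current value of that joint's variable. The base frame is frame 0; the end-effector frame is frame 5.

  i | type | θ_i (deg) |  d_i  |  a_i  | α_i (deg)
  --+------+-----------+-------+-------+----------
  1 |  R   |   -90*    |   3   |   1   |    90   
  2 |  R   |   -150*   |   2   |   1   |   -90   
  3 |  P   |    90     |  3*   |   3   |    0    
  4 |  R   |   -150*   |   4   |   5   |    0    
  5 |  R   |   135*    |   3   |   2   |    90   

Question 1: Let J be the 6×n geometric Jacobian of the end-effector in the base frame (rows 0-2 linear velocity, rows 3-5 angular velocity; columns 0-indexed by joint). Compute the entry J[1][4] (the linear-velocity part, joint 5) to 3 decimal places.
-1.673

axis z_4 = (-0.0000,-0.5000,-0.8660); lever o_n−o_4 = (1.9319,-1.0517,-2.8569)
cross product → J_v[:, 4] = (0.5176,-1.6730,0.9659)
J_ω[:, 4] = z_4
entry J[1][4] = -1.6730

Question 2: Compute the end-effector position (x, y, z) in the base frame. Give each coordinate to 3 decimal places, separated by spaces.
-1.398 -2.521 -7.669

after link 1: o_1 = (0.0000, -1.0000, 3.0000)
after link 2: o_2 = (-2.0000, -0.1340, 2.5000)
after link 3: o_3 = (1.0000, -1.6340, -0.0981)
after link 4: o_4 = (-3.3301, -1.4689, -4.8122)
after link 5: o_5 = (-1.3983, -2.5206, -7.6691)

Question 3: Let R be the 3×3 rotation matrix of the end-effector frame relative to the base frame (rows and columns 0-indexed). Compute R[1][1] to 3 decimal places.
End-effector y-axis (col 1 of R) = (-0.0000,-0.5000,-0.8660)
R[1][1] = -0.5000

-0.500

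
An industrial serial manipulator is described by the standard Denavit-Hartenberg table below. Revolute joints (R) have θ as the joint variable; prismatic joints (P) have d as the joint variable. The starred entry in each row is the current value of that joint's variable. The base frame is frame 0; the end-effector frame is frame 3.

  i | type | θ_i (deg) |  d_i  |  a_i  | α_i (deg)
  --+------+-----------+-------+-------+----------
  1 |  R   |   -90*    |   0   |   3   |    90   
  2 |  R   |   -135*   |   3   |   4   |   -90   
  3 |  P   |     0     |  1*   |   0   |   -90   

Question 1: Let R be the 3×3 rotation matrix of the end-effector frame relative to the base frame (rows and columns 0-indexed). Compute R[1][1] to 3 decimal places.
End-effector y-axis (col 1 of R) = (0.0000,0.7071,0.7071)
R[1][1] = 0.7071

0.707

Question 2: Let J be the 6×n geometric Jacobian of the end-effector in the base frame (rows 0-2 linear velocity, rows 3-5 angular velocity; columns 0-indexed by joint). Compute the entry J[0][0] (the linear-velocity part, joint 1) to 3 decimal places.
0.879

axis z_0 = ẑ; lever o_n−o_0 = (-3.0000,-0.8787,-3.5355)
cross product → J_v[:, 0] = (0.8787,-3.0000,0.0000)
J_ω[:, 0] = z_0
entry J[0][0] = 0.8787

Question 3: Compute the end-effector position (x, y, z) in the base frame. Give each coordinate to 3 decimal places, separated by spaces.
after link 1: o_1 = (0.0000, -3.0000, 0.0000)
after link 2: o_2 = (-3.0000, -0.1716, -2.8284)
after link 3: o_3 = (-3.0000, -0.8787, -3.5355)

-3.000 -0.879 -3.536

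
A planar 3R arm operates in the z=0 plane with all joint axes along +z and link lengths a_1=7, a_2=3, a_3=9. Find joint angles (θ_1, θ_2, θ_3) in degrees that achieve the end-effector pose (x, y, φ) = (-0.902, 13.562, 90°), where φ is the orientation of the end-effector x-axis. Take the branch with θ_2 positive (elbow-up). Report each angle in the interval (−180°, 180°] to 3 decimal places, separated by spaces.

82.369 150.004 -142.373

wrist centre = target − a_3·(cos φ, sin φ) = (-0.9020, 4.5620)
cos θ_2 = (21.6254−7²−3²)/(2·7·3) = -0.8661; θ_2 = 150.0041° (elbow-up)
β = atan2(4.5620,-0.9020) = 101.1843°; ψ = atan2(1.4998,4.4018) = 18.8153°
θ_1 = β − ψ = 82.3689°
θ_3 = φ − θ_1 − θ_2 = -142.3730° (wrapped to (-180°,180°])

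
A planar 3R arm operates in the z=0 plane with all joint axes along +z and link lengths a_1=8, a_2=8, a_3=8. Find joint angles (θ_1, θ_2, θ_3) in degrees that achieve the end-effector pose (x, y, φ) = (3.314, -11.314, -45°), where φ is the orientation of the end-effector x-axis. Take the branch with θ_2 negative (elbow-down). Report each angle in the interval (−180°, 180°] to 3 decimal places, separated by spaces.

wrist centre = target − a_3·(cos φ, sin φ) = (-2.3429, -5.6571)
cos θ_2 = (37.4923−8²−8²)/(2·8·8) = -0.7071; θ_2 = -134.9988° (elbow-down)
β = atan2(-5.6571,-2.3429) = -112.4964°; ψ = atan2(-5.6570,2.3433) = -67.4994°
θ_1 = β − ψ = -44.9970°
θ_3 = φ − θ_1 − θ_2 = 134.9958° (wrapped to (-180°,180°])

-44.997 -134.999 134.996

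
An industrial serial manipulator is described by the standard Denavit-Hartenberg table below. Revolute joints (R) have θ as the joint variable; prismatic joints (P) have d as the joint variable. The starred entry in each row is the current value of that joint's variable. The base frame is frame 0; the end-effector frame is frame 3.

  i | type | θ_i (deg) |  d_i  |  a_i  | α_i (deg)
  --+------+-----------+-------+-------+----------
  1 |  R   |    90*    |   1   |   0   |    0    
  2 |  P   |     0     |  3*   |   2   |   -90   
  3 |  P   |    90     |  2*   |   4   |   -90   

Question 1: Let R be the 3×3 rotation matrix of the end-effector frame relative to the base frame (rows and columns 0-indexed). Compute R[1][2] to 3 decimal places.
-1.000

End-effector z-axis (col 2 of R) = (-0.0000,-1.0000,-0.0000)
R[1][2] = -1.0000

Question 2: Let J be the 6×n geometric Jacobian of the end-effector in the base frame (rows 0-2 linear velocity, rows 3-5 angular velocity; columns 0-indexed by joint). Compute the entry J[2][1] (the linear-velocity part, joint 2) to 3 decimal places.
1.000

prismatic axis z_1 = (0.0000,0.0000,1.0000)
J_v[:, 1] = z_1; J_ω[:, 1] = (0,0,0)
entry J[2][1] = 1.0000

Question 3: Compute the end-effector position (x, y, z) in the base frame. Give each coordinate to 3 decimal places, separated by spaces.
after link 1: o_1 = (0.0000, 0.0000, 1.0000)
after link 2: o_2 = (0.0000, 2.0000, 4.0000)
after link 3: o_3 = (-2.0000, 2.0000, 0.0000)

-2.000 2.000 0.000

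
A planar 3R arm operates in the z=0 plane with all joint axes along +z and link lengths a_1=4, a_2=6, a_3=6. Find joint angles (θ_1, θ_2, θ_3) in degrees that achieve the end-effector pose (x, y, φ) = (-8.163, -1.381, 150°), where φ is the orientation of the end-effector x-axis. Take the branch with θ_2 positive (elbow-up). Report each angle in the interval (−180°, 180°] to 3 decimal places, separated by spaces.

156.782 120.006 -126.788

wrist centre = target − a_3·(cos φ, sin φ) = (-2.9668, -4.3810)
cos θ_2 = (27.9953−4²−6²)/(2·4·6) = -0.5001; θ_2 = 120.0064° (elbow-up)
β = atan2(-4.3810,-2.9668) = -124.1062°; ψ = atan2(5.1958,0.9994) = 79.1121°
θ_1 = β − ψ = -203.2183°
θ_3 = φ − θ_1 − θ_2 = -126.7881° (wrapped to (-180°,180°])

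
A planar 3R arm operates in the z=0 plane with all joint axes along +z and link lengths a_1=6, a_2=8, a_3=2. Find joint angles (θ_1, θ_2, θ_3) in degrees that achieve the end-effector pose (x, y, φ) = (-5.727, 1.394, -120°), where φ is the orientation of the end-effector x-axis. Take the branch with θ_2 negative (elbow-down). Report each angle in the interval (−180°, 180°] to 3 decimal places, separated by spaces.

-126.948 -135.001 141.949

wrist centre = target − a_3·(cos φ, sin φ) = (-4.7270, 3.1261)
cos θ_2 = (32.1167−6²−8²)/(2·6·8) = -0.7071; θ_2 = -135.0009° (elbow-down)
β = atan2(3.1261,-4.7270) = 146.5226°; ψ = atan2(-5.6568,0.3431) = -86.5295°
θ_1 = β − ψ = 233.0521°
θ_3 = φ − θ_1 − θ_2 = 141.9488° (wrapped to (-180°,180°])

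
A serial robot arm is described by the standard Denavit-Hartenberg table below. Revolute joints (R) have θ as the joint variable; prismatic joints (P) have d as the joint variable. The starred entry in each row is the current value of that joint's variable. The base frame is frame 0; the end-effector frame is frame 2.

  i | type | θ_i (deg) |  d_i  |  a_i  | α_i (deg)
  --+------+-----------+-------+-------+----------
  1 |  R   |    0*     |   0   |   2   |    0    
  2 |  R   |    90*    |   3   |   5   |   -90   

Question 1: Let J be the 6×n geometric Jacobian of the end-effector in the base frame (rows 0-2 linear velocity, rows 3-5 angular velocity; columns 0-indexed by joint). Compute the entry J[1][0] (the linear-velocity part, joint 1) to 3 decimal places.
axis z_0 = ẑ; lever o_n−o_0 = (2.0000,5.0000,3.0000)
cross product → J_v[:, 0] = (-5.0000,2.0000,0.0000)
J_ω[:, 0] = z_0
entry J[1][0] = 2.0000

2.000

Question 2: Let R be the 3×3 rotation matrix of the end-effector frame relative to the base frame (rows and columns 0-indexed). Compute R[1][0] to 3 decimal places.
End-effector x-axis (col 0 of R) = (0.0000,1.0000,0.0000)
R[1][0] = 1.0000

1.000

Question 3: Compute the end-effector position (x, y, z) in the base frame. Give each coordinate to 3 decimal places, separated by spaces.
2.000 5.000 3.000

after link 1: o_1 = (2.0000, 0.0000, 0.0000)
after link 2: o_2 = (2.0000, 5.0000, 3.0000)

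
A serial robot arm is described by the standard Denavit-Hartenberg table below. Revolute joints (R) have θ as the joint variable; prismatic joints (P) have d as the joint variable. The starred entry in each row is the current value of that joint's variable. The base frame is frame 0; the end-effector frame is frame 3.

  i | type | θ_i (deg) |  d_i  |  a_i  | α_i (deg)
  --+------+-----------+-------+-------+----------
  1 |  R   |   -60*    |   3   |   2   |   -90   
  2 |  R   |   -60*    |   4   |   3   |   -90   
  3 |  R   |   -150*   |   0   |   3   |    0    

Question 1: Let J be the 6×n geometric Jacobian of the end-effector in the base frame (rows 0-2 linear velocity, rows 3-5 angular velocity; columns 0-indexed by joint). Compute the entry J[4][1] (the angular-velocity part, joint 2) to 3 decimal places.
axis z_1 = (0.8660,0.5000,0.0000); lever o_n−o_1 = (4.8636,2.5760,0.3481)
cross product → J_v[:, 1] = (0.1740,-0.3014,-0.2010)
J_ω[:, 1] = z_1
entry J[4][1] = 0.5000

0.500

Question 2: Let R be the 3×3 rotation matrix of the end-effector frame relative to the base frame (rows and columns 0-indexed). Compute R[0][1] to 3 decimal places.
End-effector y-axis (col 1 of R) = (0.8750,0.2165,0.4330)
R[0][1] = 0.8750

0.875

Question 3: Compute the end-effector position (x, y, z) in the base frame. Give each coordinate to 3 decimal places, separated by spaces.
5.864 0.844 3.348

after link 1: o_1 = (1.0000, -1.7321, 3.0000)
after link 2: o_2 = (5.2141, -1.0311, 5.5981)
after link 3: o_3 = (5.8636, 0.8439, 3.3481)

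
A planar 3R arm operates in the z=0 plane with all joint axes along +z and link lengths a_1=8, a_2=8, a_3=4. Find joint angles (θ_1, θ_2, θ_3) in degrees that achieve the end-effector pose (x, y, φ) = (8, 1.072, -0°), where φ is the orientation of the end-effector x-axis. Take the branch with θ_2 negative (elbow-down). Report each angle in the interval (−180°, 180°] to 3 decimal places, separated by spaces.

90.003 -150.000 59.997

wrist centre = target − a_3·(cos φ, sin φ) = (4.0000, 1.0720)
cos θ_2 = (17.1492−8²−8²)/(2·8·8) = -0.8660; θ_2 = -149.9996° (elbow-down)
β = atan2(1.0720,4.0000) = 15.0027°; ψ = atan2(-4.0000,1.0718) = -74.9998°
θ_1 = β − ψ = 90.0025°
θ_3 = φ − θ_1 − θ_2 = 59.9971° (wrapped to (-180°,180°])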